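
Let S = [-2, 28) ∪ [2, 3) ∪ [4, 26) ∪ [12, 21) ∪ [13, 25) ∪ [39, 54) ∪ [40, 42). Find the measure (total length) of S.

45

Merged: [-2, 28), [39, 54).
Lengths: 30 + 15 = 45.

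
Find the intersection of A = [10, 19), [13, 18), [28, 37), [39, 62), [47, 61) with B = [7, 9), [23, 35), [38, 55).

[28, 35) ∪ [39, 55)

Merge the first list: [10, 19), [28, 37), [39, 62).
[10, 19): no overlap with the second set.
[28, 37) meets the second set on [28, 35).
[39, 62) meets the second set on [39, 55).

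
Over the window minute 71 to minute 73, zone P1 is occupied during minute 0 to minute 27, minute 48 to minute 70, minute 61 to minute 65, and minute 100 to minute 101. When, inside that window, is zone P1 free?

minute 71 to minute 73

Covered (merged): minute 0 to minute 27, minute 48 to minute 70, minute 100 to minute 101.
Complement within minute 71 to minute 73: minute 71 to minute 73.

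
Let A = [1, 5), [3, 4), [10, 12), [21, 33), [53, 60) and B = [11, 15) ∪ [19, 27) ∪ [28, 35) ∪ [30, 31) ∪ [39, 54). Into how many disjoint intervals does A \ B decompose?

First set merges to [1, 5), [10, 12), [21, 33), [53, 60).
Second set merges to [11, 15), [19, 27), [28, 35), [39, 54).
A \ B = [1, 5), [10, 11), [27, 28), [54, 60).
That is 4 disjoint pieces.

4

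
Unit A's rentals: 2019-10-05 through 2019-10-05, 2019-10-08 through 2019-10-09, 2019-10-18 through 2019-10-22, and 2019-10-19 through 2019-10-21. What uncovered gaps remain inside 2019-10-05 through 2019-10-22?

Covered (merged): 2019-10-05 through 2019-10-05, 2019-10-08 through 2019-10-09, 2019-10-18 through 2019-10-22.
Gaps within 2019-10-05 through 2019-10-22: 2019-10-06 through 2019-10-07, 2019-10-10 through 2019-10-17.

2019-10-06 through 2019-10-07, 2019-10-10 through 2019-10-17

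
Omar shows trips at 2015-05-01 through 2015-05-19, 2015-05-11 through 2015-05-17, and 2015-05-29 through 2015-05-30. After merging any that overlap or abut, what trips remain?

2015-05-01 through 2015-05-19, 2015-05-29 through 2015-05-30

2015-05-11 through 2015-05-17 overlaps/touches 2015-05-01 through 2015-05-19 → extend to 2015-05-01 through 2015-05-19.
2015-05-29 through 2015-05-30 is disjoint → start new block.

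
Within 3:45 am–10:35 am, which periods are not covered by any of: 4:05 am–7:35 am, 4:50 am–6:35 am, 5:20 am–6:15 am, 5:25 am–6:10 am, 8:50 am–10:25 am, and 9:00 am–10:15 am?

After merging, the occupied span is 4:05 am-7:35 am, 8:50 am-10:25 am.
Complement within 3:45 am-10:35 am: 3:45 am-4:05 am, 7:35 am-8:50 am, 10:25 am-10:35 am.

3:45 am-4:05 am, 7:35 am-8:50 am, 10:25 am-10:35 am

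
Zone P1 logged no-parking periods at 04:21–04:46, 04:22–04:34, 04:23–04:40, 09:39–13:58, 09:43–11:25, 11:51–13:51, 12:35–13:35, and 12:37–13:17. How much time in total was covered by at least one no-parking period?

Merged: 04:21–04:46, 09:39–13:58.
Lengths: 25 min + 4 h 19 min = 4 h 44 min.

4 h 44 min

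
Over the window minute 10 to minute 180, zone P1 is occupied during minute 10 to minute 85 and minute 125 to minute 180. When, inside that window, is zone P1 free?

Covered (merged): minute 10 to minute 85, minute 125 to minute 180.
Gaps within minute 10 to minute 180: minute 85 to minute 125.

minute 85 to minute 125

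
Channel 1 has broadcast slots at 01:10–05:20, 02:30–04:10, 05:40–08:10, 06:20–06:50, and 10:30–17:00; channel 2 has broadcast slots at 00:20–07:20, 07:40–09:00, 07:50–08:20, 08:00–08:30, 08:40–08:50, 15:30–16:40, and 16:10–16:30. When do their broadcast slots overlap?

01:10–05:20, 05:40–07:20, 07:40–08:10, 15:30–16:40

Merge the first list: 01:10–05:20, 05:40–08:10, 10:30–17:00.
Merge the second list: 00:20–07:20, 07:40–09:00, 15:30–16:40.
01:10–05:20 ∩ B → 01:10–05:20.
05:40–08:10 ∩ B → 05:40–07:20, 07:40–08:10.
10:30–17:00 ∩ B → 15:30–16:40.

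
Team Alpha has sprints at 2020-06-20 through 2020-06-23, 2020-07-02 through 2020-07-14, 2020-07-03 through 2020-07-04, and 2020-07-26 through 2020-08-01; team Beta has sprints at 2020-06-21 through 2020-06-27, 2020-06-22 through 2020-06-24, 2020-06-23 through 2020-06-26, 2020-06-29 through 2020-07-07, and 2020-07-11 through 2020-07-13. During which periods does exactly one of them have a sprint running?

2020-06-20 through 2020-06-20, 2020-06-24 through 2020-06-27, 2020-06-29 through 2020-07-01, 2020-07-08 through 2020-07-10, 2020-07-14 through 2020-07-14, 2020-07-26 through 2020-08-01

Merge the first list: 2020-06-20 through 2020-06-23, 2020-07-02 through 2020-07-14, 2020-07-26 through 2020-08-01.
Merge the second list: 2020-06-21 through 2020-06-27, 2020-06-29 through 2020-07-07, 2020-07-11 through 2020-07-13.
A but not B: 2020-06-20 through 2020-06-20, 2020-07-08 through 2020-07-10, 2020-07-14 through 2020-07-14, 2020-07-26 through 2020-08-01.
B but not A: 2020-06-24 through 2020-06-27, 2020-06-29 through 2020-07-01.
Combining gives A △ B.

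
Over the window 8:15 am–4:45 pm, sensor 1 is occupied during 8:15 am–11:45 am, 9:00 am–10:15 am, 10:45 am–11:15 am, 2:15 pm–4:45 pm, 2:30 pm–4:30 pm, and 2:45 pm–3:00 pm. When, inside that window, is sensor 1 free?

11:45 am–2:15 pm

Covered (merged): 8:15 am–11:45 am, 2:15 pm–4:45 pm.
Gaps within 8:15 am–4:45 pm: 11:45 am–2:15 pm.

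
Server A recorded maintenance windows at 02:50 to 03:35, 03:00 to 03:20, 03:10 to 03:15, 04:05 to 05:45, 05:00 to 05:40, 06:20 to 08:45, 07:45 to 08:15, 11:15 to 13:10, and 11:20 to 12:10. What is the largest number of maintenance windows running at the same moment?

3

At 03:10, 3 of the intervals are simultaneously active.
No point has more.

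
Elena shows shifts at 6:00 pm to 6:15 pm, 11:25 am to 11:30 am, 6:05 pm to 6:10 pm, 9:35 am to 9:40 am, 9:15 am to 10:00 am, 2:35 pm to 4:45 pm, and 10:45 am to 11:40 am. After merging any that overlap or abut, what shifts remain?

Sort by start: 9:15 am–10:00 am, 9:35 am–9:40 am, 10:45 am–11:40 am, 11:25 am–11:30 am, 2:35 pm–4:45 pm, 6:00 pm–6:15 pm, 6:05 pm–6:10 pm.
9:35 am–9:40 am overlaps/touches 9:15 am–10:00 am → extend to 9:15 am–10:00 am.
10:45 am–11:40 am is disjoint → start new block.
11:25 am–11:30 am overlaps/touches 10:45 am–11:40 am → extend to 10:45 am–11:40 am.
2:35 pm–4:45 pm is disjoint → start new block.
6:00 pm–6:15 pm is disjoint → start new block.
6:05 pm–6:10 pm overlaps/touches 6:00 pm–6:15 pm → extend to 6:00 pm–6:15 pm.

9:15 am–10:00 am, 10:45 am–11:40 am, 2:35 pm–4:45 pm, 6:00 pm–6:15 pm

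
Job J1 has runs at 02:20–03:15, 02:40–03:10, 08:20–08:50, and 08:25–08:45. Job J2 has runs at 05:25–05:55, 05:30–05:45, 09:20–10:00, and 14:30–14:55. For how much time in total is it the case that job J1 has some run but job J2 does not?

Merge the first list: 02:20–03:15, 08:20–08:50.
Merge the second list: 05:25–05:55, 09:20–10:00, 14:30–14:55.
A \ B = 02:20–03:15, 08:20–08:50.
Total: 55 min + 30 min = 1 h 25 min.

1 h 25 min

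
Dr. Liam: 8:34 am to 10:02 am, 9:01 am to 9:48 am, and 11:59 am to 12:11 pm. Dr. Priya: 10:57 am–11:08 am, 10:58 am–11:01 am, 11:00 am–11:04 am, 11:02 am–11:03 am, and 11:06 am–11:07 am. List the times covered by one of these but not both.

First set merges to 8:34 am-10:02 am, 11:59 am-12:11 pm.
Second set merges to 10:57 am-11:08 am.
A but not B: 8:34 am-10:02 am, 11:59 am-12:11 pm.
B but not A: 10:57 am-11:08 am.
Combining gives A △ B.

8:34 am-10:02 am, 10:57 am-11:08 am, 11:59 am-12:11 pm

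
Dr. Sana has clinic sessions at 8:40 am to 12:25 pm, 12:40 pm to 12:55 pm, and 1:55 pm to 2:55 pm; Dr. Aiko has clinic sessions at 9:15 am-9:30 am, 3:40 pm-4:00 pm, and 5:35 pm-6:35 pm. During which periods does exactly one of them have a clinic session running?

A \ B = 8:40 am-9:15 am, 9:30 am-12:25 pm, 12:40 pm-12:55 pm, 1:55 pm-2:55 pm.
B \ A = 3:40 pm-4:00 pm, 5:35 pm-6:35 pm.
Union of the two gives the symmetric difference.

8:40 am-9:15 am, 9:30 am-12:25 pm, 12:40 pm-12:55 pm, 1:55 pm-2:55 pm, 3:40 pm-4:00 pm, 5:35 pm-6:35 pm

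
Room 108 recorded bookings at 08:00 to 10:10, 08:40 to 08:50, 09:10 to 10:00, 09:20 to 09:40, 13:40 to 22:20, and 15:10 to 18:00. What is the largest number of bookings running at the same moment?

At 09:20, 3 of the intervals are simultaneously active.
No point has more.

3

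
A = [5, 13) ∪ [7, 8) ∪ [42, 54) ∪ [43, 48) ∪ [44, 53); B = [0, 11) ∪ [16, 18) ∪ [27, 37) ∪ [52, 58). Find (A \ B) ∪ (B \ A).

First set merges to [5, 13), [42, 54).
A \ B = [11, 13), [42, 52).
B \ A = [0, 5), [16, 18), [27, 37), [54, 58).
Union of the two gives the symmetric difference.

[0, 5) ∪ [11, 13) ∪ [16, 18) ∪ [27, 37) ∪ [42, 52) ∪ [54, 58)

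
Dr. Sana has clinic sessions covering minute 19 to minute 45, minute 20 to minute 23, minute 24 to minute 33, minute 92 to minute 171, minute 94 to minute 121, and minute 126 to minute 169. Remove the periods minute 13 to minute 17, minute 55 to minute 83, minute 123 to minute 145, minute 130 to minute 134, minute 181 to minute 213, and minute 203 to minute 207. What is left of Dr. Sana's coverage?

minute 19 to minute 45, minute 92 to minute 123, minute 145 to minute 171

Merge the first list: minute 19 to minute 45, minute 92 to minute 171.
Merge the second list: minute 13 to minute 17, minute 55 to minute 83, minute 123 to minute 145, minute 181 to minute 213.
minute 19 to minute 45: nothing removed.
minute 92 to minute 171 \ B = minute 92 to minute 123, minute 145 to minute 171.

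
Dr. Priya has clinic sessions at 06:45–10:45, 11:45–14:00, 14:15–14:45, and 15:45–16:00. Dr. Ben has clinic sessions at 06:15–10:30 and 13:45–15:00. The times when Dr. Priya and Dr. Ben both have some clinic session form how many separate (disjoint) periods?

A ∩ B = 06:45–10:30, 13:45–14:00, 14:15–14:45.
That is 3 disjoint pieces.

3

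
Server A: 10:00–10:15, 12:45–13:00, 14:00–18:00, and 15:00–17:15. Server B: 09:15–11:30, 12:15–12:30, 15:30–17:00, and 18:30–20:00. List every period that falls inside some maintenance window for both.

First set merges to 10:00–10:15, 12:45–13:00, 14:00–18:00.
10:00–10:15 ∩ B → 10:00–10:15.
12:45–13:00 meets no B interval.
14:00–18:00 ∩ B → 15:30–17:00.

10:00–10:15, 15:30–17:00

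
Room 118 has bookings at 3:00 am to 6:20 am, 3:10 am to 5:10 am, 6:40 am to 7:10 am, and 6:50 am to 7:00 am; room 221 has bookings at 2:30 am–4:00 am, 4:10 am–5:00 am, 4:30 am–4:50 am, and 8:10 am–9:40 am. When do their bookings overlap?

First set merges to 3:00 am–6:20 am, 6:40 am–7:10 am.
Second set merges to 2:30 am–4:00 am, 4:10 am–5:00 am, 8:10 am–9:40 am.
3:00 am–6:20 am ∩ B → 3:00 am–4:00 am, 4:10 am–5:00 am.
6:40 am–7:10 am meets no B interval.

3:00 am–4:00 am, 4:10 am–5:00 am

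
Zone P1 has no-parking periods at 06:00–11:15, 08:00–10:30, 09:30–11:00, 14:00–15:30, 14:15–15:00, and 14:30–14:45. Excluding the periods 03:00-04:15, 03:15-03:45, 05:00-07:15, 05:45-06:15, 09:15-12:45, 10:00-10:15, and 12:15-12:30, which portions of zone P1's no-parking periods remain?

07:15–09:15, 14:00–15:30

A, merged: 06:00–11:15, 14:00–15:30.
B, merged: 03:00–04:15, 05:00–07:15, 09:15–12:45.
06:00–11:15 minus B → 07:15–09:15.
14:00–15:30: no B overlap → unchanged.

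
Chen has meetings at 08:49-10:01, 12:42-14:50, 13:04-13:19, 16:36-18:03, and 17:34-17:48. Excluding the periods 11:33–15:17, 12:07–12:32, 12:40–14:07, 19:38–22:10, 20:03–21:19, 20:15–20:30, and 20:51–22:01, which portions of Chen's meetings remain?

08:49-10:01, 16:36-18:03

Merge the first list: 08:49-10:01, 12:42-14:50, 16:36-18:03.
Merge the second list: 11:33-15:17, 19:38-22:10.
08:49-10:01: nothing removed.
12:42-14:50: entirely removed.
16:36-18:03: nothing removed.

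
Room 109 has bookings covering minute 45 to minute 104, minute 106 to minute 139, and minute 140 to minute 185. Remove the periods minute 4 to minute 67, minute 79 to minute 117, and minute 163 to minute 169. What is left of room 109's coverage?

minute 67 to minute 79, minute 117 to minute 139, minute 140 to minute 163, minute 169 to minute 185

minute 45 to minute 104 minus B → minute 67 to minute 79.
minute 106 to minute 139 minus B → minute 117 to minute 139.
minute 140 to minute 185 minus B → minute 140 to minute 163, minute 169 to minute 185.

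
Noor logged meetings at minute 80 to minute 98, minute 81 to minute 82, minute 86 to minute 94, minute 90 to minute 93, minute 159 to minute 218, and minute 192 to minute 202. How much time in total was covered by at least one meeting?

Merged: minute 80 to minute 98, minute 159 to minute 218.
Lengths: 18 minutes + 59 minutes = 77 minutes.

77 minutes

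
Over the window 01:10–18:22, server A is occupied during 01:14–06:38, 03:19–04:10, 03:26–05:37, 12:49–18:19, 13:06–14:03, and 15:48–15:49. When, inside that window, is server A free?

01:10-01:14, 06:38-12:49, 18:19-18:22

Covered (merged): 01:14-06:38, 12:49-18:19.
Gaps within 01:10-18:22: 01:10-01:14, 06:38-12:49, 18:19-18:22.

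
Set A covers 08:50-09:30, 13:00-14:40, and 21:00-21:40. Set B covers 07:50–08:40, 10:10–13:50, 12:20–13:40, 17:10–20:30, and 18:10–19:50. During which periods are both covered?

13:00–13:50

B, merged: 07:50–08:40, 10:10–13:50, 17:10–20:30.
08:50–09:30 falls entirely outside B.
13:00–14:40 overlaps B on 13:00–13:50.
21:00–21:40 falls entirely outside B.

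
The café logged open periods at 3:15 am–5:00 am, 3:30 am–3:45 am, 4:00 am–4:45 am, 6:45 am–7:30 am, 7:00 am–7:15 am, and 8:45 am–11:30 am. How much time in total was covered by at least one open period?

Merged: 3:15 am–5:00 am, 6:45 am–7:30 am, 8:45 am–11:30 am.
Lengths: 1 h 45 min + 45 min + 2 h 45 min = 5 h 15 min.

5 h 15 min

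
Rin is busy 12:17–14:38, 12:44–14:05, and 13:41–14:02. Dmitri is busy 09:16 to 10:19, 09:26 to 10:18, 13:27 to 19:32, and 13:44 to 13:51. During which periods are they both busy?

13:27-14:38

First set merges to 12:17-14:38.
Second set merges to 09:16-10:19, 13:27-19:32.
12:17-14:38 meets the second set on 13:27-14:38.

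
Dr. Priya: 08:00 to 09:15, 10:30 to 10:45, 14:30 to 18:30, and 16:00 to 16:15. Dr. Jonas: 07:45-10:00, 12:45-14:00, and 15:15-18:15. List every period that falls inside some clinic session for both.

Merge the first list: 08:00–09:15, 10:30–10:45, 14:30–18:30.
08:00–09:15 meets the second set on 08:00–09:15.
10:30–10:45: no overlap with the second set.
14:30–18:30 meets the second set on 15:15–18:15.

08:00–09:15, 15:15–18:15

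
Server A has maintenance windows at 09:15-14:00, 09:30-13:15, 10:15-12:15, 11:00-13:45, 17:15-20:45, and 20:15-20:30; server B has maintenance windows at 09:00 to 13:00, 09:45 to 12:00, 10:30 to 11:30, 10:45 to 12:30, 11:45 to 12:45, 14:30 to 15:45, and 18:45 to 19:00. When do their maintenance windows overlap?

First set merges to 09:15–14:00, 17:15–20:45.
Second set merges to 09:00–13:00, 14:30–15:45, 18:45–19:00.
09:15–14:00 overlaps B on 09:15–13:00.
17:15–20:45 overlaps B on 18:45–19:00.

09:15–13:00, 18:45–19:00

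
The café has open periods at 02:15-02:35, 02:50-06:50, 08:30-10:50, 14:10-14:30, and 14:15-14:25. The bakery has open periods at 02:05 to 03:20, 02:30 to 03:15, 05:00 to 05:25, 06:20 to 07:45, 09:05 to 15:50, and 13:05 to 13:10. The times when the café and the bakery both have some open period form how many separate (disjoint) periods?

First set merges to 02:15–02:35, 02:50–06:50, 08:30–10:50, 14:10–14:30.
Second set merges to 02:05–03:20, 05:00–05:25, 06:20–07:45, 09:05–15:50.
A ∩ B = 02:15–02:35, 02:50–03:20, 05:00–05:25, 06:20–06:50, 09:05–10:50, 14:10–14:30.
That is 6 disjoint pieces.

6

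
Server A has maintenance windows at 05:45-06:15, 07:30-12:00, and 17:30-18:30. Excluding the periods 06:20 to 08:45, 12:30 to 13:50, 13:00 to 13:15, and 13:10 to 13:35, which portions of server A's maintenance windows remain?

Second set merges to 06:20-08:45, 12:30-13:50.
05:45-06:15 is untouched.
07:30-12:00 with B removed leaves 08:45-12:00.
17:30-18:30 is untouched.

05:45-06:15, 08:45-12:00, 17:30-18:30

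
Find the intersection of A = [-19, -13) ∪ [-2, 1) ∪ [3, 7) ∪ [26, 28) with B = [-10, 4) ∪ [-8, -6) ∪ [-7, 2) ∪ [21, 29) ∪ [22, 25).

[-2, 1) ∪ [3, 4) ∪ [26, 28)

Merge the second list: [-10, 4), [21, 29).
[-19, -13) falls entirely outside B.
[-2, 1) overlaps B on [-2, 1).
[3, 7) overlaps B on [3, 4).
[26, 28) overlaps B on [26, 28).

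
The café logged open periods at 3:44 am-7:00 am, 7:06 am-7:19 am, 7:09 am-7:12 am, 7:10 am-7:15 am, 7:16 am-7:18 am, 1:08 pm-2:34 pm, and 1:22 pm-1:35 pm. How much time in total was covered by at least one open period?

Merged: 3:44 am–7:00 am, 7:06 am–7:19 am, 1:08 pm–2:34 pm.
Lengths: 3 h 16 min + 13 min + 1 h 26 min = 4 h 55 min.

4 h 55 min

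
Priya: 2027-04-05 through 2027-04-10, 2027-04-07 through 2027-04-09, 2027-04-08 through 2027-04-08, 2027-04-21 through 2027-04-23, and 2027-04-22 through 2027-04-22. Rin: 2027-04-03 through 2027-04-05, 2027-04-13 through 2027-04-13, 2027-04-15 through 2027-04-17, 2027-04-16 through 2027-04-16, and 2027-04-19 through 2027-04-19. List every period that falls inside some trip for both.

2027-04-05 through 2027-04-05

A, merged: 2027-04-05 through 2027-04-10, 2027-04-21 through 2027-04-23.
B, merged: 2027-04-03 through 2027-04-05, 2027-04-13 through 2027-04-13, 2027-04-15 through 2027-04-17, 2027-04-19 through 2027-04-19.
2027-04-05 through 2027-04-10 ∩ B → 2027-04-05 through 2027-04-05.
2027-04-21 through 2027-04-23 meets no B interval.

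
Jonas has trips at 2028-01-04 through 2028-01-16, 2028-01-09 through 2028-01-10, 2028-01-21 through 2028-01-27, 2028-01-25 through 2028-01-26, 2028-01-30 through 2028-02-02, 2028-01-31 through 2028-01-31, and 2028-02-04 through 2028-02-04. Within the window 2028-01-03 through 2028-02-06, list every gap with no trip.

2028-01-03 through 2028-01-03, 2028-01-17 through 2028-01-20, 2028-01-28 through 2028-01-29, 2028-02-03 through 2028-02-03, 2028-02-05 through 2028-02-06

After merging, the occupied span is 2028-01-04 through 2028-01-16, 2028-01-21 through 2028-01-27, 2028-01-30 through 2028-02-02, 2028-02-04 through 2028-02-04.
Gaps within 2028-01-03 through 2028-02-06: 2028-01-03 through 2028-01-03, 2028-01-17 through 2028-01-20, 2028-01-28 through 2028-01-29, 2028-02-03 through 2028-02-03, 2028-02-05 through 2028-02-06.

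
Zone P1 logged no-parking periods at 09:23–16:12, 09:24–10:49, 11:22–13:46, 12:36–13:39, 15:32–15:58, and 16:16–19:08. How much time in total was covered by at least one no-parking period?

9 h 41 min

Merged: 09:23–16:12, 16:16–19:08.
Lengths: 6 h 49 min + 2 h 52 min = 9 h 41 min.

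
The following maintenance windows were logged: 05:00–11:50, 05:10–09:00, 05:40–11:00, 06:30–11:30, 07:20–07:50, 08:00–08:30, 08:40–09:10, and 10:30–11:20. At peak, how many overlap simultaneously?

Walk the sorted start/end points keeping a running depth.
The depth first hits 5 at 07:20.

5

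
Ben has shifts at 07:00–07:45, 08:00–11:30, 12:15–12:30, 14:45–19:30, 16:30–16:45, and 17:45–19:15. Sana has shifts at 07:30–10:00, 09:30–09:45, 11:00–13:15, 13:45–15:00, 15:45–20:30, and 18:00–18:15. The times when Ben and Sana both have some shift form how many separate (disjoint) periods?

6

Merge the first list: 07:00–07:45, 08:00–11:30, 12:15–12:30, 14:45–19:30.
Merge the second list: 07:30–10:00, 11:00–13:15, 13:45–15:00, 15:45–20:30.
A ∩ B = 07:30–07:45, 08:00–10:00, 11:00–11:30, 12:15–12:30, 14:45–15:00, 15:45–19:30.
That is 6 disjoint pieces.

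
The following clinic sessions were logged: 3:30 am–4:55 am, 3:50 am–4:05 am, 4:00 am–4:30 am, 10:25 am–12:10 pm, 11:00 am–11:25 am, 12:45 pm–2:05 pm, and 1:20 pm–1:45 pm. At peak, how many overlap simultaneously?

3

Walk the sorted start/end points keeping a running depth.
The depth first hits 3 at 4:00 am.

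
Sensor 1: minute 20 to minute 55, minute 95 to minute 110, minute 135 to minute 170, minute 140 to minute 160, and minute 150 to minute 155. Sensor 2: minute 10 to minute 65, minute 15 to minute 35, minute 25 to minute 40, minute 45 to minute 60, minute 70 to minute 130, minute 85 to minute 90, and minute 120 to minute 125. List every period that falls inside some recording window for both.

First set merges to minute 20 to minute 55, minute 95 to minute 110, minute 135 to minute 170.
Second set merges to minute 10 to minute 65, minute 70 to minute 130.
minute 20 to minute 55 overlaps B on minute 20 to minute 55.
minute 95 to minute 110 overlaps B on minute 95 to minute 110.
minute 135 to minute 170 falls entirely outside B.

minute 20 to minute 55, minute 95 to minute 110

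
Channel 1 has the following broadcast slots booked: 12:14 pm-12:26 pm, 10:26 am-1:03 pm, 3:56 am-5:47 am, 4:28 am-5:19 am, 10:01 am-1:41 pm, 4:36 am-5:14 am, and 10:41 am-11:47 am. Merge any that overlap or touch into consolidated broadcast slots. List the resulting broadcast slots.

Sort by start: 3:56 am-5:47 am, 4:28 am-5:19 am, 4:36 am-5:14 am, 10:01 am-1:41 pm, 10:26 am-1:03 pm, 10:41 am-11:47 am, 12:14 pm-12:26 pm.
4:28 am-5:19 am overlaps/touches 3:56 am-5:47 am → extend to 3:56 am-5:47 am.
4:36 am-5:14 am overlaps/touches 3:56 am-5:47 am → extend to 3:56 am-5:47 am.
10:01 am-1:41 pm is disjoint → start new block.
10:26 am-1:03 pm overlaps/touches 10:01 am-1:41 pm → extend to 10:01 am-1:41 pm.
10:41 am-11:47 am overlaps/touches 10:01 am-1:41 pm → extend to 10:01 am-1:41 pm.
12:14 pm-12:26 pm overlaps/touches 10:01 am-1:41 pm → extend to 10:01 am-1:41 pm.

3:56 am-5:47 am, 10:01 am-1:41 pm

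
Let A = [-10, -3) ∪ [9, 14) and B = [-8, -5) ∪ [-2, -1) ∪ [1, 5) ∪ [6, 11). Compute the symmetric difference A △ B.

[-10, -8) ∪ [-5, -3) ∪ [-2, -1) ∪ [1, 5) ∪ [6, 9) ∪ [11, 14)

A but not B: [-10, -8), [-5, -3), [11, 14).
B but not A: [-2, -1), [1, 5), [6, 9).
Combining gives A △ B.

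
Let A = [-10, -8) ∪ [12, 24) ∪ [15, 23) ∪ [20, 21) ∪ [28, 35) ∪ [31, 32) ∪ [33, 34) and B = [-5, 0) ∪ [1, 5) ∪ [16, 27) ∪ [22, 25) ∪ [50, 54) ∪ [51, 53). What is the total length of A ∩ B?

First set merges to [-10, -8), [12, 24), [28, 35).
Second set merges to [-5, 0), [1, 5), [16, 27), [50, 54).
A ∩ B = [16, 24).
Total: 8.

8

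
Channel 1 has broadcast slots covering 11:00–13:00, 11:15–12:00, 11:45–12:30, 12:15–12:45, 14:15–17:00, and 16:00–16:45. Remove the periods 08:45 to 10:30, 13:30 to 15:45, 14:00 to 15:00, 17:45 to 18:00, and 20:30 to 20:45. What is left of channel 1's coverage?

11:00–13:00, 15:45–17:00

First set merges to 11:00–13:00, 14:15–17:00.
Second set merges to 08:45–10:30, 13:30–15:45, 17:45–18:00, 20:30–20:45.
11:00–13:00 is untouched.
14:15–17:00 with B removed leaves 15:45–17:00.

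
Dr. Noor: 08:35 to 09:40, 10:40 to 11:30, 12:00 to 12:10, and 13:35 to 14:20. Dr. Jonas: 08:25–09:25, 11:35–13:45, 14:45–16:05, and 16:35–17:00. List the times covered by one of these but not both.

A \ B = 09:25-09:40, 10:40-11:30, 13:45-14:20.
B \ A = 08:25-08:35, 11:35-12:00, 12:10-13:35, 14:45-16:05, 16:35-17:00.
Union of the two gives the symmetric difference.

08:25-08:35, 09:25-09:40, 10:40-11:30, 11:35-12:00, 12:10-13:35, 13:45-14:20, 14:45-16:05, 16:35-17:00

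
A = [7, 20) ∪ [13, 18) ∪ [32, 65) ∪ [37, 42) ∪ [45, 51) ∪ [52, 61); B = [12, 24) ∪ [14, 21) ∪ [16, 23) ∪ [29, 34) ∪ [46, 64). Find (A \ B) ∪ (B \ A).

First set merges to [7, 20), [32, 65).
Second set merges to [12, 24), [29, 34), [46, 64).
Only in the first: [7, 12), [34, 46), [64, 65).
Only in the second: [20, 24), [29, 32).
Together these are the periods covered by exactly one.

[7, 12) ∪ [20, 24) ∪ [29, 32) ∪ [34, 46) ∪ [64, 65)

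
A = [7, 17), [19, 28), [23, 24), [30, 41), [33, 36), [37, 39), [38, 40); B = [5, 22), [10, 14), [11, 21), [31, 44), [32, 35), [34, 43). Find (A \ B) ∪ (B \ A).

Merge the first list: [7, 17), [19, 28), [30, 41).
Merge the second list: [5, 22), [31, 44).
Only in the first: [22, 28), [30, 31).
Only in the second: [5, 7), [17, 19), [41, 44).
Together these are the periods covered by exactly one.

[5, 7) ∪ [17, 19) ∪ [22, 28) ∪ [30, 31) ∪ [41, 44)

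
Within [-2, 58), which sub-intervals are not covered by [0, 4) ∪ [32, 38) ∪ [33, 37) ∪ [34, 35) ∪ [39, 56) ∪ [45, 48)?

The merged coverage is [0, 4), [32, 38), [39, 56).
Gaps within [-2, 58): [-2, 0), [4, 32), [38, 39), [56, 58).

[-2, 0) ∪ [4, 32) ∪ [38, 39) ∪ [56, 58)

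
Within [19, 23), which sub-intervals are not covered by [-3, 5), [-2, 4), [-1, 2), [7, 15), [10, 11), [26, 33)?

[19, 23)

Covered (merged): [-3, 5), [7, 15), [26, 33).
Uncovered inside [19, 23): [19, 23).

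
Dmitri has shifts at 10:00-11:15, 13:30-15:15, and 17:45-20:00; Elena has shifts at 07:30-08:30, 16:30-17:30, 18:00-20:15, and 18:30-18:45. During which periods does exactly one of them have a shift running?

Second set merges to 07:30–08:30, 16:30–17:30, 18:00–20:15.
Only in the first: 10:00–11:15, 13:30–15:15, 17:45–18:00.
Only in the second: 07:30–08:30, 16:30–17:30, 20:00–20:15.
Together these are the periods covered by exactly one.

07:30–08:30, 10:00–11:15, 13:30–15:15, 16:30–17:30, 17:45–18:00, 20:00–20:15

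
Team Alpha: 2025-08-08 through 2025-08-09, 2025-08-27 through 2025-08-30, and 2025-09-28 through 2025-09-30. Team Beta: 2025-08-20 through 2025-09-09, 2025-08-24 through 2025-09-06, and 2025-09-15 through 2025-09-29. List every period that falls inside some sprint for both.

Second set merges to 2025-08-20 through 2025-09-09, 2025-09-15 through 2025-09-29.
2025-08-08 through 2025-08-09 meets no B interval.
2025-08-27 through 2025-08-30 ∩ B → 2025-08-27 through 2025-08-30.
2025-09-28 through 2025-09-30 ∩ B → 2025-09-28 through 2025-09-29.

2025-08-27 through 2025-08-30, 2025-09-28 through 2025-09-29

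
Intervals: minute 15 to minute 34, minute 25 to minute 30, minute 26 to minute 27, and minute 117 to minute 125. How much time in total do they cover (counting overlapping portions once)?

27 minutes

Merged: minute 15 to minute 34, minute 117 to minute 125.
Lengths: 19 minutes + 8 minutes = 27 minutes.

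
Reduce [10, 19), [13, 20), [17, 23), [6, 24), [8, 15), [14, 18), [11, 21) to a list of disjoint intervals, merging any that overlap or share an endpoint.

Sort by start: [6, 24), [8, 15), [10, 19), [11, 21), [13, 20), [14, 18), [17, 23).
[8, 15) overlaps/touches [6, 24) → extend to [6, 24).
[10, 19) overlaps/touches [6, 24) → extend to [6, 24).
[11, 21) overlaps/touches [6, 24) → extend to [6, 24).
[13, 20) overlaps/touches [6, 24) → extend to [6, 24).
[14, 18) overlaps/touches [6, 24) → extend to [6, 24).
[17, 23) overlaps/touches [6, 24) → extend to [6, 24).

[6, 24)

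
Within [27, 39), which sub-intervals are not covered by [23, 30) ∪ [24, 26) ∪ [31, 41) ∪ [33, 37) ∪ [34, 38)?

[30, 31)

After merging, the occupied span is [23, 30), [31, 41).
Gaps within [27, 39): [30, 31).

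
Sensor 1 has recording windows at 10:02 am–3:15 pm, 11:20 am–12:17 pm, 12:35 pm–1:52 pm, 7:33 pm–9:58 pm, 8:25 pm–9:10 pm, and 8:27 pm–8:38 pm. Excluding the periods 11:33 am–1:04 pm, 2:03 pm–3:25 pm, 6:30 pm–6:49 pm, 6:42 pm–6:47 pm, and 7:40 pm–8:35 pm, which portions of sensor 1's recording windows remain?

First set merges to 10:02 am-3:15 pm, 7:33 pm-9:58 pm.
Second set merges to 11:33 am-1:04 pm, 2:03 pm-3:25 pm, 6:30 pm-6:49 pm, 7:40 pm-8:35 pm.
10:02 am-3:15 pm \ B = 10:02 am-11:33 am, 1:04 pm-2:03 pm.
7:33 pm-9:58 pm \ B = 7:33 pm-7:40 pm, 8:35 pm-9:58 pm.

10:02 am-11:33 am, 1:04 pm-2:03 pm, 7:33 pm-7:40 pm, 8:35 pm-9:58 pm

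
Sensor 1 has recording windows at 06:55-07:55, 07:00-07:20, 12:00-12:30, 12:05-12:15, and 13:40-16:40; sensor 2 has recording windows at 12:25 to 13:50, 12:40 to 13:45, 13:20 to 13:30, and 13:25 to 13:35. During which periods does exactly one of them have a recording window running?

06:55-07:55, 12:00-12:25, 12:30-13:40, 13:50-16:40

First set merges to 06:55-07:55, 12:00-12:30, 13:40-16:40.
Second set merges to 12:25-13:50.
A \ B = 06:55-07:55, 12:00-12:25, 13:50-16:40.
B \ A = 12:30-13:40.
Union of the two gives the symmetric difference.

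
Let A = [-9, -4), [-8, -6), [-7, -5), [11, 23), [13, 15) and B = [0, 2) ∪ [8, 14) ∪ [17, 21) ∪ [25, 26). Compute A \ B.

[-9, -4) ∪ [14, 17) ∪ [21, 23)

Merge the first list: [-9, -4), [11, 23).
[-9, -4) is untouched.
[11, 23) with B removed leaves [14, 17), [21, 23).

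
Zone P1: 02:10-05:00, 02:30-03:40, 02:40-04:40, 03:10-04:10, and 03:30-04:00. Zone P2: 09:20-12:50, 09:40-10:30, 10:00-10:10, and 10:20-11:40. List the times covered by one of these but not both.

A, merged: 02:10–05:00.
B, merged: 09:20–12:50.
A \ B = 02:10–05:00.
B \ A = 09:20–12:50.
Union of the two gives the symmetric difference.

02:10–05:00, 09:20–12:50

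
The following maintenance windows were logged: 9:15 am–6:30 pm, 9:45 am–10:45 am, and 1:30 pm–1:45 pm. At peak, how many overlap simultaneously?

At 9:45 am, 2 of the intervals are simultaneously active.
No point has more.

2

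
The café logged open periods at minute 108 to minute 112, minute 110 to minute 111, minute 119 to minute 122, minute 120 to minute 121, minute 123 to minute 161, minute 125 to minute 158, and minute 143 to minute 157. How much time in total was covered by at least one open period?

Merged: minute 108 to minute 112, minute 119 to minute 122, minute 123 to minute 161.
Lengths: 4 minutes + 3 minutes + 38 minutes = 45 minutes.

45 minutes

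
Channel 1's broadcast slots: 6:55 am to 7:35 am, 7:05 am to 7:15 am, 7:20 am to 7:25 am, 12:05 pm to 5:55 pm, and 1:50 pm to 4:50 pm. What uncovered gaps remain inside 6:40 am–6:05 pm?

6:40 am-6:55 am, 7:35 am-12:05 pm, 5:55 pm-6:05 pm

The merged coverage is 6:55 am-7:35 am, 12:05 pm-5:55 pm.
Complement within 6:40 am-6:05 pm: 6:40 am-6:55 am, 7:35 am-12:05 pm, 5:55 pm-6:05 pm.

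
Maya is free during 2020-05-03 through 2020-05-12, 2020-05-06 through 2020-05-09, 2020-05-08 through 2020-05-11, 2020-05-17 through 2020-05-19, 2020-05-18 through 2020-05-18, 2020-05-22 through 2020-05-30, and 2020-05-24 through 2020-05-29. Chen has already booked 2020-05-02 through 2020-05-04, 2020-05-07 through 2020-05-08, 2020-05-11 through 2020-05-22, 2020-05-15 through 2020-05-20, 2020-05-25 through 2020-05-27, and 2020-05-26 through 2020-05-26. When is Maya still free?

Merge the first list: 2020-05-03 through 2020-05-12, 2020-05-17 through 2020-05-19, 2020-05-22 through 2020-05-30.
Merge the second list: 2020-05-02 through 2020-05-04, 2020-05-07 through 2020-05-08, 2020-05-11 through 2020-05-22, 2020-05-25 through 2020-05-27.
2020-05-03 through 2020-05-12 minus B → 2020-05-05 through 2020-05-06, 2020-05-09 through 2020-05-10.
2020-05-17 through 2020-05-19: fully covered by B → removed.
2020-05-22 through 2020-05-30 minus B → 2020-05-23 through 2020-05-24, 2020-05-28 through 2020-05-30.

2020-05-05 through 2020-05-06, 2020-05-09 through 2020-05-10, 2020-05-23 through 2020-05-24, 2020-05-28 through 2020-05-30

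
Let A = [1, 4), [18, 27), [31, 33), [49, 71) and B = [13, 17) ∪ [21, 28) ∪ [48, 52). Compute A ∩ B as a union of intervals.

[1, 4): no overlap with the second set.
[18, 27) meets the second set on [21, 27).
[31, 33): no overlap with the second set.
[49, 71) meets the second set on [49, 52).

[21, 27) ∪ [49, 52)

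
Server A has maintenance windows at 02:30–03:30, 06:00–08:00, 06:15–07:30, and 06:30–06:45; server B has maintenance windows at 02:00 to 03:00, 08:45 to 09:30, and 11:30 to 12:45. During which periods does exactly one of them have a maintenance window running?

Merge the first list: 02:30-03:30, 06:00-08:00.
Only in the first: 03:00-03:30, 06:00-08:00.
Only in the second: 02:00-02:30, 08:45-09:30, 11:30-12:45.
Together these are the periods covered by exactly one.

02:00-02:30, 03:00-03:30, 06:00-08:00, 08:45-09:30, 11:30-12:45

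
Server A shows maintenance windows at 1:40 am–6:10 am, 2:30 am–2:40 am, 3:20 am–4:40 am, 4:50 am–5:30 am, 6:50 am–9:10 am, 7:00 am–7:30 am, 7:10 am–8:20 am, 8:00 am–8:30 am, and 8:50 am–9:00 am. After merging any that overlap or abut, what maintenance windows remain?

1:40 am-6:10 am, 6:50 am-9:10 am

2:30 am-2:40 am overlaps/touches 1:40 am-6:10 am → extend to 1:40 am-6:10 am.
3:20 am-4:40 am overlaps/touches 1:40 am-6:10 am → extend to 1:40 am-6:10 am.
4:50 am-5:30 am overlaps/touches 1:40 am-6:10 am → extend to 1:40 am-6:10 am.
6:50 am-9:10 am is disjoint → start new block.
7:00 am-7:30 am overlaps/touches 6:50 am-9:10 am → extend to 6:50 am-9:10 am.
7:10 am-8:20 am overlaps/touches 6:50 am-9:10 am → extend to 6:50 am-9:10 am.
8:00 am-8:30 am overlaps/touches 6:50 am-9:10 am → extend to 6:50 am-9:10 am.
8:50 am-9:00 am overlaps/touches 6:50 am-9:10 am → extend to 6:50 am-9:10 am.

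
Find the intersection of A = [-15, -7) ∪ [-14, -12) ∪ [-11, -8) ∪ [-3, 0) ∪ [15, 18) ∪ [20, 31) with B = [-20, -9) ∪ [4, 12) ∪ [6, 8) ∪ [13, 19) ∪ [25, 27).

A, merged: [-15, -7), [-3, 0), [15, 18), [20, 31).
B, merged: [-20, -9), [4, 12), [13, 19), [25, 27).
[-15, -7) meets the second set on [-15, -9).
[-3, 0): no overlap with the second set.
[15, 18) meets the second set on [15, 18).
[20, 31) meets the second set on [25, 27).

[-15, -9) ∪ [15, 18) ∪ [25, 27)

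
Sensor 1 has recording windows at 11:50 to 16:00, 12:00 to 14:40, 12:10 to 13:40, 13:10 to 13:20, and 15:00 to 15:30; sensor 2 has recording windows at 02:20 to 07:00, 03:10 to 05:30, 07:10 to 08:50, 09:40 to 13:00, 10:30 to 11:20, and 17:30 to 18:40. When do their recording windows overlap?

First set merges to 11:50-16:00.
Second set merges to 02:20-07:00, 07:10-08:50, 09:40-13:00, 17:30-18:40.
11:50-16:00 meets the second set on 11:50-13:00.

11:50-13:00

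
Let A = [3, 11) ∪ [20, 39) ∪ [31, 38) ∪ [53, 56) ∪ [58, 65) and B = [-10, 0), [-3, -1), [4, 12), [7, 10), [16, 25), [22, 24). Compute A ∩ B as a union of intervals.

First set merges to [3, 11), [20, 39), [53, 56), [58, 65).
Second set merges to [-10, 0), [4, 12), [16, 25).
[3, 11) ∩ B → [4, 11).
[20, 39) ∩ B → [20, 25).
[53, 56) meets no B interval.
[58, 65) meets no B interval.

[4, 11) ∪ [20, 25)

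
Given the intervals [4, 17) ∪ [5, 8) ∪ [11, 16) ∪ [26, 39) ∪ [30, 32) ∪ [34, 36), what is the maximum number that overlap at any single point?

Sweep endpoints in order; track running count of active intervals.
Peak of 2 reached at 5.

2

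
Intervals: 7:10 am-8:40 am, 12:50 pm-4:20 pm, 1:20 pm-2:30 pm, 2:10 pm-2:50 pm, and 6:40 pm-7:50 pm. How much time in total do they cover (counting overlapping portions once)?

Merged: 7:10 am–8:40 am, 12:50 pm–4:20 pm, 6:40 pm–7:50 pm.
Lengths: 1 h 30 min + 3 h 30 min + 1 h 10 min = 6 h 10 min.

6 h 10 min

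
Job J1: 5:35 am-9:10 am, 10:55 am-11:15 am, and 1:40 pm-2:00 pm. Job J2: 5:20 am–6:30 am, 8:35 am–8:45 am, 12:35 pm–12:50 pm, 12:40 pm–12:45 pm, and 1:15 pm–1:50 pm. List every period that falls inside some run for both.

B, merged: 5:20 am–6:30 am, 8:35 am–8:45 am, 12:35 pm–12:50 pm, 1:15 pm–1:50 pm.
5:35 am–9:10 am ∩ B → 5:35 am–6:30 am, 8:35 am–8:45 am.
10:55 am–11:15 am meets no B interval.
1:40 pm–2:00 pm ∩ B → 1:40 pm–1:50 pm.

5:35 am–6:30 am, 8:35 am–8:45 am, 1:40 pm–1:50 pm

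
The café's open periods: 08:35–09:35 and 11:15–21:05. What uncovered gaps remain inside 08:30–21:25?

Covered (merged): 08:35-09:35, 11:15-21:05.
Complement within 08:30-21:25: 08:30-08:35, 09:35-11:15, 21:05-21:25.

08:30-08:35, 09:35-11:15, 21:05-21:25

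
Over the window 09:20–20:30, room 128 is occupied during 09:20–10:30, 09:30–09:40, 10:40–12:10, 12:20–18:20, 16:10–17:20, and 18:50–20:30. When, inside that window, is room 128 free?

Covered (merged): 09:20-10:30, 10:40-12:10, 12:20-18:20, 18:50-20:30.
Complement within 09:20-20:30: 10:30-10:40, 12:10-12:20, 18:20-18:50.

10:30-10:40, 12:10-12:20, 18:20-18:50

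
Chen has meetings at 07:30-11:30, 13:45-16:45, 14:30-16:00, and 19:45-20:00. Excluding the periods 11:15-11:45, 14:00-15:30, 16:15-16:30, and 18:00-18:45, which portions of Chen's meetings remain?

07:30–11:15, 13:45–14:00, 15:30–16:15, 16:30–16:45, 19:45–20:00

Merge the first list: 07:30–11:30, 13:45–16:45, 19:45–20:00.
07:30–11:30 \ B = 07:30–11:15.
13:45–16:45 \ B = 13:45–14:00, 15:30–16:15, 16:30–16:45.
19:45–20:00: nothing removed.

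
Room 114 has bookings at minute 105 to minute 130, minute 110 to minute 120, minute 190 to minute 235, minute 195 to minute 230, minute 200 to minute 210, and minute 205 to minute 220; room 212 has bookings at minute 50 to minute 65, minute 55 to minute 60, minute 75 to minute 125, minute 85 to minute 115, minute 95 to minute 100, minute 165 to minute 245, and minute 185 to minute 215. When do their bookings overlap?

A, merged: minute 105 to minute 130, minute 190 to minute 235.
B, merged: minute 50 to minute 65, minute 75 to minute 125, minute 165 to minute 245.
minute 105 to minute 130 overlaps B on minute 105 to minute 125.
minute 190 to minute 235 overlaps B on minute 190 to minute 235.

minute 105 to minute 125, minute 190 to minute 235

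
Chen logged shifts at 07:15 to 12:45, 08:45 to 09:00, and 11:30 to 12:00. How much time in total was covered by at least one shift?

5 h 30 min

Merged: 07:15-12:45.
Length: 5 h 30 min.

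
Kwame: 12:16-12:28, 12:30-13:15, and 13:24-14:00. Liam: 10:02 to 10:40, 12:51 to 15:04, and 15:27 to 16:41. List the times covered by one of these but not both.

A \ B = 12:16–12:28, 12:30–12:51.
B \ A = 10:02–10:40, 13:15–13:24, 14:00–15:04, 15:27–16:41.
Union of the two gives the symmetric difference.

10:02–10:40, 12:16–12:28, 12:30–12:51, 13:15–13:24, 14:00–15:04, 15:27–16:41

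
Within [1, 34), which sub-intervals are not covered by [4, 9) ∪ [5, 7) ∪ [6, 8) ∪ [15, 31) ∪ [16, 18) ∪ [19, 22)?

[1, 4) ∪ [9, 15) ∪ [31, 34)

Covered (merged): [4, 9), [15, 31).
Complement within [1, 34): [1, 4), [9, 15), [31, 34).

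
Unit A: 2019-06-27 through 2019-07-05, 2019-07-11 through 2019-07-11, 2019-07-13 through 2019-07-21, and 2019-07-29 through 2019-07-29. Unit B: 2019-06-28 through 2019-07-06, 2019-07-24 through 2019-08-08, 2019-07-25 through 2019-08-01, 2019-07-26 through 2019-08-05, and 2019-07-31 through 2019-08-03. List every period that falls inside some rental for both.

2019-06-28 through 2019-07-05, 2019-07-29 through 2019-07-29

Second set merges to 2019-06-28 through 2019-07-06, 2019-07-24 through 2019-08-08.
2019-06-27 through 2019-07-05 overlaps B on 2019-06-28 through 2019-07-05.
2019-07-11 through 2019-07-11 falls entirely outside B.
2019-07-13 through 2019-07-21 falls entirely outside B.
2019-07-29 through 2019-07-29 overlaps B on 2019-07-29 through 2019-07-29.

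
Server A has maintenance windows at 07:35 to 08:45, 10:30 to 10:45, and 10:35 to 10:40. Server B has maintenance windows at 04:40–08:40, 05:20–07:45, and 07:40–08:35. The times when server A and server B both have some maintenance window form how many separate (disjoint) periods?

1

First set merges to 07:35–08:45, 10:30–10:45.
Second set merges to 04:40–08:40.
A ∩ B = 07:35–08:40.
That is 1 disjoint piece.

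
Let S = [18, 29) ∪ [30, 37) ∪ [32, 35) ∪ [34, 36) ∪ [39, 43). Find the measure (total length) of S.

Merged: [18, 29), [30, 37), [39, 43).
Lengths: 11 + 7 + 4 = 22.

22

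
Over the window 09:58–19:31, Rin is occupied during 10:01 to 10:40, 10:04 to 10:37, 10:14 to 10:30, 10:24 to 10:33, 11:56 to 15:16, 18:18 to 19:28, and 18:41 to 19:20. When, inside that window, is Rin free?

09:58–10:01, 10:40–11:56, 15:16–18:18, 19:28–19:31

The merged coverage is 10:01–10:40, 11:56–15:16, 18:18–19:28.
Complement within 09:58–19:31: 09:58–10:01, 10:40–11:56, 15:16–18:18, 19:28–19:31.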